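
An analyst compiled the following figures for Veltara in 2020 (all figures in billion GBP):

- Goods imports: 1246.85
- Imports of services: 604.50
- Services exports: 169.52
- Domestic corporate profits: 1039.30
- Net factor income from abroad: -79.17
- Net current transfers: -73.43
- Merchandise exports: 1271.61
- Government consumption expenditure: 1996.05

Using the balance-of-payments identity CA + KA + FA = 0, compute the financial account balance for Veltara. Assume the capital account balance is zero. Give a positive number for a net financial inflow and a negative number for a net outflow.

562.82

Goods balance = 1271.61 - 1246.85 = 24.76
Services balance = 169.52 - 604.50 = -434.98
Trade balance (goods + services) = 24.76 + (-434.98) = -410.22
Net primary income = -79.17
Net secondary income = -73.43
Current account = -410.22 + (-79.17) + (-73.43) = -562.82
Financial account = -(-562.82) = 562.82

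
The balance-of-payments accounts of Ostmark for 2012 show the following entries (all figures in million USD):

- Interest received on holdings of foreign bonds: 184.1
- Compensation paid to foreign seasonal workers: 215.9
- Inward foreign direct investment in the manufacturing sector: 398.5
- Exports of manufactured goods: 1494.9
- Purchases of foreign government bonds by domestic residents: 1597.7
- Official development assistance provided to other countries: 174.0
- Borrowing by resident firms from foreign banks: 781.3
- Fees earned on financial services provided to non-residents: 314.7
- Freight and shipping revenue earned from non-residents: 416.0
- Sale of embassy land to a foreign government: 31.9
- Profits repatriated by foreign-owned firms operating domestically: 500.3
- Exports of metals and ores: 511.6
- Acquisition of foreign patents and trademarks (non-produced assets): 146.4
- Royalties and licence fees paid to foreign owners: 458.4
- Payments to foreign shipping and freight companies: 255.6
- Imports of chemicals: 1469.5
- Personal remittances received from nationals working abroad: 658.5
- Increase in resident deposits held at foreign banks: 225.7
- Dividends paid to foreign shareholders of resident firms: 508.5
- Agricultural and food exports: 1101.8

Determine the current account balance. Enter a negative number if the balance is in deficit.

Goods: 1101.8 + 1494.9 + 511.6 - 1469.5 = 1638.8
Services: 416.0 + 314.7 - 458.4 - 255.6 = 16.7
Primary income: 184.1 - 500.3 - 508.5 - 215.9 = -1040.6
Secondary income: -174.0 + 658.5 = 484.5
Current account = 1638.8 + 16.7 + (-1040.6) + 484.5 = 1099.4
(Excluded from the current account — financial account: inward foreign direct investment in the manufacturing sector 398.5, purchases of foreign government bonds by domestic residents 1597.7, borrowing by resident firms from foreign banks 781.3, increase in resident deposits held at foreign banks 225.7; capital account: sale of embassy land to a foreign government 31.9, acquisition of foreign patents and trademarks (non-produced assets) 146.4.)

1099.4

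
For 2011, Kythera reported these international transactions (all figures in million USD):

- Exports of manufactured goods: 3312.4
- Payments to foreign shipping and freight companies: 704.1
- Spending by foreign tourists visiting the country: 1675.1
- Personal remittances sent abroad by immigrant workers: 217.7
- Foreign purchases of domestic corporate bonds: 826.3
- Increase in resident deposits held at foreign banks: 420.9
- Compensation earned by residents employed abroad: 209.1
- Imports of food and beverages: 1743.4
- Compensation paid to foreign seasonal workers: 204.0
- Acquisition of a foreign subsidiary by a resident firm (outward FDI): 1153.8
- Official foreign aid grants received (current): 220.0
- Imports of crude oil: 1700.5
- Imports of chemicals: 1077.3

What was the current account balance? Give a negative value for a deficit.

-230.4

Goods: -1077.3 - 1700.5 - 1743.4 + 3312.4 = -1208.8
Services: 1675.1 - 704.1 = 971.0
Primary income: -204.0 + 209.1 = 5.1
Secondary income: 220.0 - 217.7 = 2.3
Current account = (-1208.8) + 971.0 + 5.1 + 2.3 = -230.4
(Excluded from the current account — financial account: foreign purchases of domestic corporate bonds 826.3, increase in resident deposits held at foreign banks 420.9, acquisition of a foreign subsidiary by a resident firm (outward FDI) 1153.8.)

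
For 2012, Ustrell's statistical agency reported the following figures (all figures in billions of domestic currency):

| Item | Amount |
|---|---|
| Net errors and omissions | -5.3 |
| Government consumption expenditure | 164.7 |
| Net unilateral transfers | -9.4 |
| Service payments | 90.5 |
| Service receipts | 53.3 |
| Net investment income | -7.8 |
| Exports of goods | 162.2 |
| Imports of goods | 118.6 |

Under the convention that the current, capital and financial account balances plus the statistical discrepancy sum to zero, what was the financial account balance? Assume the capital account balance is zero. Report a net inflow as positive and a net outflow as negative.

Goods balance = 162.2 - 118.6 = 43.6
Services balance = 53.3 - 90.5 = -37.2
Trade balance (goods + services) = 43.6 + (-37.2) = 6.4
Net primary income = -7.8
Net secondary income = -9.4
Current account = 6.4 + (-7.8) + (-9.4) = -10.8
Financial account = -(-10.8 + (-5.3)) = 16.1

16.1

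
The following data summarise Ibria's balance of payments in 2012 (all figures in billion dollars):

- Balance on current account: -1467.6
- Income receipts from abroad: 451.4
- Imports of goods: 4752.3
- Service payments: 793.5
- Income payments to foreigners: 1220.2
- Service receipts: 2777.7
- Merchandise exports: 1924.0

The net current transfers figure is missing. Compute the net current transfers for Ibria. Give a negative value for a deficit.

145.3

Current account = goods balance + services balance + net primary income + net secondary income
Sum of the known components = -1612.9
Net current transfers = CA - (known components) = -1467.6 - (-1612.9) = 145.3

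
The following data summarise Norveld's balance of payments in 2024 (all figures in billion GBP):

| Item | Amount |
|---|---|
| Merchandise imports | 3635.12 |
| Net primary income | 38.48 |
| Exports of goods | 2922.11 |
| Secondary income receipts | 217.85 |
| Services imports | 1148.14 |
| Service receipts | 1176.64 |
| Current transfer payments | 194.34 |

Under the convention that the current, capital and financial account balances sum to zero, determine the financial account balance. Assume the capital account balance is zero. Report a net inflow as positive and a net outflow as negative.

Goods balance = 2922.11 - 3635.12 = -713.01
Services balance = 1176.64 - 1148.14 = 28.50
Trade balance (goods + services) = -713.01 + 28.50 = -684.51
Net primary income = 38.48
Net secondary income = 217.85 - 194.34 = 23.51
Current account = -684.51 + 38.48 + 23.51 = -622.52
Financial account = -(-622.52) = 622.52

622.52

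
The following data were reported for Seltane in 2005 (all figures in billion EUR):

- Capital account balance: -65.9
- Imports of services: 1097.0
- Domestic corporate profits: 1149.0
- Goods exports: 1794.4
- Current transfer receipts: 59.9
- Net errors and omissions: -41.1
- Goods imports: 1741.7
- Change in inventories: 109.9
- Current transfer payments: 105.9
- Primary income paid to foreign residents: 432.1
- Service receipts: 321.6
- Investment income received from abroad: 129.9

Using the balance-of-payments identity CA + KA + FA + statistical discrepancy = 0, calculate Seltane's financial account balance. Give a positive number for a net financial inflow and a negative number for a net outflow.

Goods balance = 1794.4 - 1741.7 = 52.7
Services balance = 321.6 - 1097.0 = -775.4
Trade balance (goods + services) = 52.7 + (-775.4) = -722.7
Net primary income = 129.9 - 432.1 = -302.2
Net secondary income = 59.9 - 105.9 = -46.0
Current account = -722.7 + (-302.2) + (-46.0) = -1070.9
Financial account = -(-1070.9 + (-65.9) + (-41.1)) = 1177.9

1177.9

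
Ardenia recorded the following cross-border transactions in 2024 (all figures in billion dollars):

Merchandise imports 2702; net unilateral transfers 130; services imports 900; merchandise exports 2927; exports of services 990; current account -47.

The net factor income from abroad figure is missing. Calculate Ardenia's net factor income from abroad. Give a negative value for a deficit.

-492

Current account = goods balance + services balance + net primary income + net secondary income
Sum of the known components = 445
Net factor income from abroad = CA - (known components) = -47 - 445 = -492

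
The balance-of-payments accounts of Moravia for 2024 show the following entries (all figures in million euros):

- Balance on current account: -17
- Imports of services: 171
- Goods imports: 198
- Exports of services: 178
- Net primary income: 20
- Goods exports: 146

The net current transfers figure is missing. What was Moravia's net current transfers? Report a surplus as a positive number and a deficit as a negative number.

Current account = goods balance + services balance + net primary income + net secondary income
Sum of the known components = -25
Net current transfers = CA - (known components) = -17 - (-25) = 8

8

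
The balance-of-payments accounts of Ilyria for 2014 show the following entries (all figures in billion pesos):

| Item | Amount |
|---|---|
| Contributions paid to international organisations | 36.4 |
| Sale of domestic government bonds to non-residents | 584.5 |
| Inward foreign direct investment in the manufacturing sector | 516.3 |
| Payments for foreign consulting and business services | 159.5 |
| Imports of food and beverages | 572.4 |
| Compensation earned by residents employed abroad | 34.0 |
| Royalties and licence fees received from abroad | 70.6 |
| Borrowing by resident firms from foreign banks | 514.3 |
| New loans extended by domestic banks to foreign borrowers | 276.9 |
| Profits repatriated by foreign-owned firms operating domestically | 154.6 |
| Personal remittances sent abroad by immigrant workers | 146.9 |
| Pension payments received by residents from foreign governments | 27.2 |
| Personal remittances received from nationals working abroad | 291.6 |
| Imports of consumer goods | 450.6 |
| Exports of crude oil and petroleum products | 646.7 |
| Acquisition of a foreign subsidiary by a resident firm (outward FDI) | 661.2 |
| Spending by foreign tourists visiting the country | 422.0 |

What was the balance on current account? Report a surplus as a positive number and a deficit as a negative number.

-28.3

Goods: 646.7 - 450.6 - 572.4 = -376.3
Services: -159.5 + 422.0 + 70.6 = 333.1
Primary income: -154.6 + 34.0 = -120.6
Secondary income: 291.6 - 36.4 + 27.2 - 146.9 = 135.5
Current account = (-376.3) + 333.1 + (-120.6) + 135.5 = -28.3
(Excluded from the current account — financial account: sale of domestic government bonds to non-residents 584.5, inward foreign direct investment in the manufacturing sector 516.3, borrowing by resident firms from foreign banks 514.3, new loans extended by domestic banks to foreign borrowers 276.9, acquisition of a foreign subsidiary by a resident firm (outward FDI) 661.2.)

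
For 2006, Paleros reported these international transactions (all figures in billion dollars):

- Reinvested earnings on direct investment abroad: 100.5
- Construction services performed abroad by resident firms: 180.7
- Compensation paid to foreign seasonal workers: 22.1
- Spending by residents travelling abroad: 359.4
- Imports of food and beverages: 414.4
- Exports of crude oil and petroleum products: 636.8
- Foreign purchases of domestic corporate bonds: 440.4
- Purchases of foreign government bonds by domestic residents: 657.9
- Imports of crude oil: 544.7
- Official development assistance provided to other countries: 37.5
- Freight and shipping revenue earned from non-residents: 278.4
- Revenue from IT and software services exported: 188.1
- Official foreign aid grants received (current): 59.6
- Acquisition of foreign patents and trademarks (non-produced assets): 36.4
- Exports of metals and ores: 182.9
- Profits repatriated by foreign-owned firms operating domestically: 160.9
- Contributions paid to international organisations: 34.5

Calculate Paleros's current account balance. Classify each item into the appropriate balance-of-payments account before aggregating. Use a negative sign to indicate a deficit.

Goods: -414.4 - 544.7 + 636.8 + 182.9 = -139.4
Services: 180.7 - 359.4 + 278.4 + 188.1 = 287.8
Primary income: -22.1 - 160.9 + 100.5 = -82.5
Secondary income: -37.5 - 34.5 + 59.6 = -12.4
Current account = (-139.4) + 287.8 + (-82.5) + (-12.4) = 53.5
(Excluded from the current account — financial account: foreign purchases of domestic corporate bonds 440.4, purchases of foreign government bonds by domestic residents 657.9; capital account: acquisition of foreign patents and trademarks (non-produced assets) 36.4.)

53.5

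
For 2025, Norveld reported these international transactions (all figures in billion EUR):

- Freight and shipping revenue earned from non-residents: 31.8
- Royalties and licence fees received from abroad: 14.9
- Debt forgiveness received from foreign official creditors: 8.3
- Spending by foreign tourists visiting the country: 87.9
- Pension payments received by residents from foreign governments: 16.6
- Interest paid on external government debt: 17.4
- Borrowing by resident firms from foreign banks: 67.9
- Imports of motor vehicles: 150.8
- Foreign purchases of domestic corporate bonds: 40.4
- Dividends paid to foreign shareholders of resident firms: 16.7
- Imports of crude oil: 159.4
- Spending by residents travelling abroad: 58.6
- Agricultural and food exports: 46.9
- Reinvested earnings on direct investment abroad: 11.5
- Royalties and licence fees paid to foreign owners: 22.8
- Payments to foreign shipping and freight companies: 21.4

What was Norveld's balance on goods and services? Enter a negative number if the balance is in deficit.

Goods: -159.4 - 150.8 + 46.9 = -263.3
Services: -21.4 - 22.8 + 14.9 - 58.6 + 31.8 + 87.9 = 31.8
Trade balance = -263.3 + 31.8 = -231.5
(Excluded from the trade balance — capital account: debt forgiveness received from foreign official creditors 8.3; secondary income: pension payments received by residents from foreign governments 16.6; primary income: interest paid on external government debt 17.4, dividends paid to foreign shareholders of resident firms 16.7, reinvested earnings on direct investment abroad 11.5; financial account: borrowing by resident firms from foreign banks 67.9, foreign purchases of domestic corporate bonds 40.4.)

-231.5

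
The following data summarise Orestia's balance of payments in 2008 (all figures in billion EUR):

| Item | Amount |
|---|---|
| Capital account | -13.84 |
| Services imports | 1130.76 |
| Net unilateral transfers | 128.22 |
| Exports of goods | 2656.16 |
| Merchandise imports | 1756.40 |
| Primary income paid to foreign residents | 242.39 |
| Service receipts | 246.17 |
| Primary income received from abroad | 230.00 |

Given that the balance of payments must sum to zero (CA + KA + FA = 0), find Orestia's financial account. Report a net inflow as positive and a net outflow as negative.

-117.16

Goods balance = 2656.16 - 1756.40 = 899.76
Services balance = 246.17 - 1130.76 = -884.59
Trade balance (goods + services) = 899.76 + (-884.59) = 15.17
Net primary income = 230.00 - 242.39 = -12.39
Net secondary income = 128.22
Current account = 15.17 + (-12.39) + 128.22 = 131.00
Financial account = -(131.00 + (-13.84)) = -117.16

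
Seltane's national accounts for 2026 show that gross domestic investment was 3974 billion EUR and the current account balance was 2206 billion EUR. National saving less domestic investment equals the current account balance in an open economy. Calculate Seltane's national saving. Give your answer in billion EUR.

S - I = CA (net lending to the rest of the world).
S = I + CA = 3974 + 2206 = 6180

6180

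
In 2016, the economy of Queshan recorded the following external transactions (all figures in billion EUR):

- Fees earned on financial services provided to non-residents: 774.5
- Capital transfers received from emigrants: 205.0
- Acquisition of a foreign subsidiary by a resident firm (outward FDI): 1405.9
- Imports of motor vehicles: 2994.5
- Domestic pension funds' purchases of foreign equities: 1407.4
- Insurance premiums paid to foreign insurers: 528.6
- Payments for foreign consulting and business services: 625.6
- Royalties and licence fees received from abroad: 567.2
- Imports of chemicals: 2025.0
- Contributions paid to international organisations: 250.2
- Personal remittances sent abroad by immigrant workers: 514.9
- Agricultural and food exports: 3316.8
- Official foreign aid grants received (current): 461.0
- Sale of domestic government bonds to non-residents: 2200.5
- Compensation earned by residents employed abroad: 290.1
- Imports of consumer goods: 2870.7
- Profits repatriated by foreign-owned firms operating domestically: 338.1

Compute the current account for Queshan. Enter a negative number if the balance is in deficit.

Goods: 3316.8 - 2025.0 - 2994.5 - 2870.7 = -4573.4
Services: -625.6 + 567.2 - 528.6 + 774.5 = 187.5
Primary income: -338.1 + 290.1 = -48.0
Secondary income: -514.9 - 250.2 + 461.0 = -304.1
Current account = (-4573.4) + 187.5 + (-48.0) + (-304.1) = -4738.0
(Excluded from the current account — capital account: capital transfers received from emigrants 205.0; financial account: acquisition of a foreign subsidiary by a resident firm (outward FDI) 1405.9, domestic pension funds' purchases of foreign equities 1407.4, sale of domestic government bonds to non-residents 2200.5.)

-4738.0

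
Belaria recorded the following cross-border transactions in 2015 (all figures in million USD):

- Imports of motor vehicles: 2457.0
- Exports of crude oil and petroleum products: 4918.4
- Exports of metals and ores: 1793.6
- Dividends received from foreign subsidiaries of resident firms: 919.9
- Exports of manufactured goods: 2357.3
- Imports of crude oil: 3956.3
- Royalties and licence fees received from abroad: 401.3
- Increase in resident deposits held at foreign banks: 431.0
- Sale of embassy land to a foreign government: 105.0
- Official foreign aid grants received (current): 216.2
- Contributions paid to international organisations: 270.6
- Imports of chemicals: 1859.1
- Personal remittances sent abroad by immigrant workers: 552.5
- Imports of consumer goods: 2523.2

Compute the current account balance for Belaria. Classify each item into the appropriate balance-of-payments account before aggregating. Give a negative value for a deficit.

-1012.0

Goods: -1859.1 - 2457.0 - 3956.3 + 1793.6 + 2357.3 - 2523.2 + 4918.4 = -1726.3
Services: 401.3
Primary income: 919.9
Secondary income: -270.6 + 216.2 - 552.5 = -606.9
Current account = (-1726.3) + 401.3 + 919.9 + (-606.9) = -1012.0
(Excluded from the current account — financial account: increase in resident deposits held at foreign banks 431.0; capital account: sale of embassy land to a foreign government 105.0.)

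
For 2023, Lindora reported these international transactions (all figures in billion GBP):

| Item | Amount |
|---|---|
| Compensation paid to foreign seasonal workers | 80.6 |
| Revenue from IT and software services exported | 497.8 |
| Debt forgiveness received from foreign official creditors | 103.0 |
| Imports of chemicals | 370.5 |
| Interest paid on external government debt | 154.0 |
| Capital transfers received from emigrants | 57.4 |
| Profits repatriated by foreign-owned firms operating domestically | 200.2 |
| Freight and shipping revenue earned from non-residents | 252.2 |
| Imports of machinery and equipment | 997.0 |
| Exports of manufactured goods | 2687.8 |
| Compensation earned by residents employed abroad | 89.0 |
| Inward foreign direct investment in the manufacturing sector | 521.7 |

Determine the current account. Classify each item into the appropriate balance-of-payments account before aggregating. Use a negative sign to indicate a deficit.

1724.5

Goods: 2687.8 - 997.0 - 370.5 = 1320.3
Services: 497.8 + 252.2 = 750.0
Primary income: 89.0 - 154.0 - 200.2 - 80.6 = -345.8
Current account = 1320.3 + 750.0 + (-345.8) = 1724.5
(Excluded from the current account — capital account: debt forgiveness received from foreign official creditors 103.0, capital transfers received from emigrants 57.4; financial account: inward foreign direct investment in the manufacturing sector 521.7.)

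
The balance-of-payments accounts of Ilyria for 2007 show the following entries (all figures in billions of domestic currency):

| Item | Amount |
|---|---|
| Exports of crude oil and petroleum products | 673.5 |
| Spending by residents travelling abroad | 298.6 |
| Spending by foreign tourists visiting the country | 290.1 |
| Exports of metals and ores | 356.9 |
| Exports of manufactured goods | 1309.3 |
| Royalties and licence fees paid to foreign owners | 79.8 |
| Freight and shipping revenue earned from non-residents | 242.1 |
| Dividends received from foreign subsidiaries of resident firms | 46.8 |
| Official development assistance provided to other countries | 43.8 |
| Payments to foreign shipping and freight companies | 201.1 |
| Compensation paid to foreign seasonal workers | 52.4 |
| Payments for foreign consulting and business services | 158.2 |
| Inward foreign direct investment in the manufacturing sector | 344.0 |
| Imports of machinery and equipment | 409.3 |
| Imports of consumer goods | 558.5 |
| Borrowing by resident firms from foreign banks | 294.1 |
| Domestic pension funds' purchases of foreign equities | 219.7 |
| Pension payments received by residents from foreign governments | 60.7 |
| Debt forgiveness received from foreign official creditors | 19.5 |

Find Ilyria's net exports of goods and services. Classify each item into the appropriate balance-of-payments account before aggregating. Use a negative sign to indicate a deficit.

Goods: 1309.3 + 673.5 - 558.5 - 409.3 + 356.9 = 1371.9
Services: -79.8 + 290.1 - 158.2 - 298.6 - 201.1 + 242.1 = -205.5
Trade balance = 1371.9 + (-205.5) = 1166.4
(Excluded from the trade balance — primary income: dividends received from foreign subsidiaries of resident firms 46.8, compensation paid to foreign seasonal workers 52.4; secondary income: official development assistance provided to other countries 43.8, pension payments received by residents from foreign governments 60.7; financial account: inward foreign direct investment in the manufacturing sector 344.0, borrowing by resident firms from foreign banks 294.1, domestic pension funds' purchases of foreign equities 219.7; capital account: debt forgiveness received from foreign official creditors 19.5.)

1166.4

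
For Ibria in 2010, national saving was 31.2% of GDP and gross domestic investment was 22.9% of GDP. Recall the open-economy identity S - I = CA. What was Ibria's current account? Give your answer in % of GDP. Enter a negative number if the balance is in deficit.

S - I = CA (net lending to the rest of the world).
CA = S - I = 31.2 - 22.9 = 8.3

8.3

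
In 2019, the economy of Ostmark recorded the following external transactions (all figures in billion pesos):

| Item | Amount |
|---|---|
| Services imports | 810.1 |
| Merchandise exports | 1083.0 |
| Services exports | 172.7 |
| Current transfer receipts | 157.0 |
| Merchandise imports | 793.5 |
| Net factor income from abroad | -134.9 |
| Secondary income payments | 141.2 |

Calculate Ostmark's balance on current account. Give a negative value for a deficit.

-467.0

Goods balance = 1083.0 - 793.5 = 289.5
Services balance = 172.7 - 810.1 = -637.4
Trade balance (goods + services) = 289.5 + (-637.4) = -347.9
Net primary income = -134.9
Net secondary income = 157.0 - 141.2 = 15.8
Current account = -347.9 + (-134.9) + 15.8 = -467.0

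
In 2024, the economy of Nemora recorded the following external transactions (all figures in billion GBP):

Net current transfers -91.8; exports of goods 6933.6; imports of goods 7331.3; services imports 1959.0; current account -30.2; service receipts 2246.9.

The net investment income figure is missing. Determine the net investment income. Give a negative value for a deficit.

171.4

Current account = goods balance + services balance + net primary income + net secondary income
Sum of the known components = -201.6
Net investment income = CA - (known components) = -30.2 - (-201.6) = 171.4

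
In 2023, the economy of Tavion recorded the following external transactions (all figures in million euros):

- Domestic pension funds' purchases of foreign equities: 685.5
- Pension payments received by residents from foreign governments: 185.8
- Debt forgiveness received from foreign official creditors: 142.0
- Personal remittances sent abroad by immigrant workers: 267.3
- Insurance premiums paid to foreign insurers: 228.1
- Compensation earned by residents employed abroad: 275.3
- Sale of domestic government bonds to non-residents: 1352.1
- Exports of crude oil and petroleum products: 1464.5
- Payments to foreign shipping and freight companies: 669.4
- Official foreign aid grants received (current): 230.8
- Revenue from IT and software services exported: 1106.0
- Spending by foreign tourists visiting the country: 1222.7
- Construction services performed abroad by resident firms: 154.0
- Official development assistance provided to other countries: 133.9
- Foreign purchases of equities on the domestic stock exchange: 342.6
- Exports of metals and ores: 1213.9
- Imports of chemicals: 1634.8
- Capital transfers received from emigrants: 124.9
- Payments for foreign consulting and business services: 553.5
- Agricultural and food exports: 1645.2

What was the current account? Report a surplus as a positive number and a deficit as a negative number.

4011.2

Goods: 1213.9 + 1645.2 + 1464.5 - 1634.8 = 2688.8
Services: -669.4 + 1106.0 + 154.0 - 553.5 + 1222.7 - 228.1 = 1031.7
Primary income: 275.3
Secondary income: 185.8 - 133.9 - 267.3 + 230.8 = 15.4
Current account = 2688.8 + 1031.7 + 275.3 + 15.4 = 4011.2
(Excluded from the current account — financial account: domestic pension funds' purchases of foreign equities 685.5, sale of domestic government bonds to non-residents 1352.1, foreign purchases of equities on the domestic stock exchange 342.6; capital account: debt forgiveness received from foreign official creditors 142.0, capital transfers received from emigrants 124.9.)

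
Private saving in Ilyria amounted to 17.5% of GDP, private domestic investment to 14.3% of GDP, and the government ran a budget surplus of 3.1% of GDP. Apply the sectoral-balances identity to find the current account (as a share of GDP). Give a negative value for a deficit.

By the sectoral-balances identity, CA = (S_private - I) + (T - G).
Private balance = 17.5 - 14.3 = 3.2
Government balance (T - G) = 3.1
CA = 3.2 + 3.1 = 6.3

6.3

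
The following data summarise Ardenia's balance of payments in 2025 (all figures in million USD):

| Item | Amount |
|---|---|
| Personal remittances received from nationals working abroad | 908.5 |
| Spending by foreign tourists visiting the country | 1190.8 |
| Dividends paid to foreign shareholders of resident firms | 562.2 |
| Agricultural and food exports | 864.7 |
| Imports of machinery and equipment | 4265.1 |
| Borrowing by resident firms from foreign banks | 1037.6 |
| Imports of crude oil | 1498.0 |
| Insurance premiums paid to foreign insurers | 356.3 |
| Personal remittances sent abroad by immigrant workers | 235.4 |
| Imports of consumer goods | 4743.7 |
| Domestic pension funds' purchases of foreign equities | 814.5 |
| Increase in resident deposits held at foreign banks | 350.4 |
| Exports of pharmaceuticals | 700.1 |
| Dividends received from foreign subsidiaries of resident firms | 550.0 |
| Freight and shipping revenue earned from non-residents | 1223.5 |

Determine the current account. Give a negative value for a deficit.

-6223.1

Goods: 700.1 + 864.7 - 4265.1 - 4743.7 - 1498.0 = -8942.0
Services: -356.3 + 1223.5 + 1190.8 = 2058.0
Primary income: -562.2 + 550.0 = -12.2
Secondary income: 908.5 - 235.4 = 673.1
Current account = (-8942.0) + 2058.0 + (-12.2) + 673.1 = -6223.1
(Excluded from the current account — financial account: borrowing by resident firms from foreign banks 1037.6, domestic pension funds' purchases of foreign equities 814.5, increase in resident deposits held at foreign banks 350.4.)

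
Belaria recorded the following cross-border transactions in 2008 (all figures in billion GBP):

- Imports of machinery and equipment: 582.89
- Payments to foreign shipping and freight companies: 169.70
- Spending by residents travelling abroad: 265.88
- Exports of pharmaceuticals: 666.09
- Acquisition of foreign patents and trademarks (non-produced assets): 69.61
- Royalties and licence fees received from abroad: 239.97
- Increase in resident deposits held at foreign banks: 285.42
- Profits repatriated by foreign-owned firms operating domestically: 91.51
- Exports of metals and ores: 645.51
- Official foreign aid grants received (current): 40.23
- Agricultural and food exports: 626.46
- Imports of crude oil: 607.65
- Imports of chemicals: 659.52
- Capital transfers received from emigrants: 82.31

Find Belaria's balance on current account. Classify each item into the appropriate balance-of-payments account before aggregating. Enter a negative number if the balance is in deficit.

-158.89

Goods: -582.89 - 607.65 + 666.09 + 645.51 - 659.52 + 626.46 = 88.00
Services: -265.88 - 169.70 + 239.97 = -195.61
Primary income: -91.51
Secondary income: 40.23
Current account = 88.00 + (-195.61) + (-91.51) + 40.23 = -158.89
(Excluded from the current account — capital account: acquisition of foreign patents and trademarks (non-produced assets) 69.61, capital transfers received from emigrants 82.31; financial account: increase in resident deposits held at foreign banks 285.42.)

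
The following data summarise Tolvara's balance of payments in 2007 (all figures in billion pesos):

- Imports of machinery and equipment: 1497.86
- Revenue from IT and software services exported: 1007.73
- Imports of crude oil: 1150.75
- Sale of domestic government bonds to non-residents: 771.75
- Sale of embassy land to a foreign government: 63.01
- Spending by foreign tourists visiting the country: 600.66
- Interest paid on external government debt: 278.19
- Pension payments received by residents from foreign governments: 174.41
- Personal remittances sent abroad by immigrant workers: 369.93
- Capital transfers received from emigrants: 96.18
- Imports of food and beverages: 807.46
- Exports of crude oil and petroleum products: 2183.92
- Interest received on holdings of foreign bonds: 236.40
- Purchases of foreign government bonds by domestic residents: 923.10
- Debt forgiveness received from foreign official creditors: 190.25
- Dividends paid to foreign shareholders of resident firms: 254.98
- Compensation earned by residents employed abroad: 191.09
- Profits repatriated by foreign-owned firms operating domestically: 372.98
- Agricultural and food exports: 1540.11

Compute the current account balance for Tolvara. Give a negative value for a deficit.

1202.17

Goods: 2183.92 - 1497.86 - 1150.75 + 1540.11 - 807.46 = 267.96
Services: 600.66 + 1007.73 = 1608.39
Primary income: -278.19 - 254.98 + 191.09 + 236.40 - 372.98 = -478.66
Secondary income: -369.93 + 174.41 = -195.52
Current account = 267.96 + 1608.39 + (-478.66) + (-195.52) = 1202.17
(Excluded from the current account — financial account: sale of domestic government bonds to non-residents 771.75, purchases of foreign government bonds by domestic residents 923.10; capital account: sale of embassy land to a foreign government 63.01, capital transfers received from emigrants 96.18, debt forgiveness received from foreign official creditors 190.25.)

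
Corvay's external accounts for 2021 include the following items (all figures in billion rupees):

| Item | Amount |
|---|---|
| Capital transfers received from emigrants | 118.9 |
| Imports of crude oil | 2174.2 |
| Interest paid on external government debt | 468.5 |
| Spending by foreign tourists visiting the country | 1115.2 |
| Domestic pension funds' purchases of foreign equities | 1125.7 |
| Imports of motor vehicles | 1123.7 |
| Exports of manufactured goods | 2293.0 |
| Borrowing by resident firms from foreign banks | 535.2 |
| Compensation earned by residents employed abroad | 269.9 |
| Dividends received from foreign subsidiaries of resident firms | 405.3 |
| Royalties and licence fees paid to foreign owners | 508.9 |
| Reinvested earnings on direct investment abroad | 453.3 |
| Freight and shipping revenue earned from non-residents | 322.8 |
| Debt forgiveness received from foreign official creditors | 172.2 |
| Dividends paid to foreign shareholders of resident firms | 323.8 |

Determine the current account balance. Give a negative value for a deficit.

260.4

Goods: -1123.7 + 2293.0 - 2174.2 = -1004.9
Services: 322.8 + 1115.2 - 508.9 = 929.1
Primary income: -468.5 + 405.3 - 323.8 + 269.9 + 453.3 = 336.2
Current account = (-1004.9) + 929.1 + 336.2 = 260.4
(Excluded from the current account — capital account: capital transfers received from emigrants 118.9, debt forgiveness received from foreign official creditors 172.2; financial account: domestic pension funds' purchases of foreign equities 1125.7, borrowing by resident firms from foreign banks 535.2.)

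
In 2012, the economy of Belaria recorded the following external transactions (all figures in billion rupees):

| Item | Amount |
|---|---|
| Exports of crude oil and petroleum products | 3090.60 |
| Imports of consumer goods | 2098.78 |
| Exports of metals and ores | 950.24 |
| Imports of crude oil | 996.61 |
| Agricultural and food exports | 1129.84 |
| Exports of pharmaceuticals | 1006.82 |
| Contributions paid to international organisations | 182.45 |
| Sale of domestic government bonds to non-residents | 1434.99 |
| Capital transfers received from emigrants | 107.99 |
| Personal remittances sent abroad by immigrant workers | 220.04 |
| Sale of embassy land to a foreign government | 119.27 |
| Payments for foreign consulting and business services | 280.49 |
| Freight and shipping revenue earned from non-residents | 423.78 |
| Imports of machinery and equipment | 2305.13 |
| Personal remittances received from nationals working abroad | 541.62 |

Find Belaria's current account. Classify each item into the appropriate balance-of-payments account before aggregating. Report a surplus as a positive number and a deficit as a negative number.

1059.40

Goods: 1006.82 + 950.24 - 2305.13 - 996.61 - 2098.78 + 3090.60 + 1129.84 = 776.98
Services: 423.78 - 280.49 = 143.29
Secondary income: -220.04 + 541.62 - 182.45 = 139.13
Current account = 776.98 + 143.29 + 139.13 = 1059.40
(Excluded from the current account — financial account: sale of domestic government bonds to non-residents 1434.99; capital account: capital transfers received from emigrants 107.99, sale of embassy land to a foreign government 119.27.)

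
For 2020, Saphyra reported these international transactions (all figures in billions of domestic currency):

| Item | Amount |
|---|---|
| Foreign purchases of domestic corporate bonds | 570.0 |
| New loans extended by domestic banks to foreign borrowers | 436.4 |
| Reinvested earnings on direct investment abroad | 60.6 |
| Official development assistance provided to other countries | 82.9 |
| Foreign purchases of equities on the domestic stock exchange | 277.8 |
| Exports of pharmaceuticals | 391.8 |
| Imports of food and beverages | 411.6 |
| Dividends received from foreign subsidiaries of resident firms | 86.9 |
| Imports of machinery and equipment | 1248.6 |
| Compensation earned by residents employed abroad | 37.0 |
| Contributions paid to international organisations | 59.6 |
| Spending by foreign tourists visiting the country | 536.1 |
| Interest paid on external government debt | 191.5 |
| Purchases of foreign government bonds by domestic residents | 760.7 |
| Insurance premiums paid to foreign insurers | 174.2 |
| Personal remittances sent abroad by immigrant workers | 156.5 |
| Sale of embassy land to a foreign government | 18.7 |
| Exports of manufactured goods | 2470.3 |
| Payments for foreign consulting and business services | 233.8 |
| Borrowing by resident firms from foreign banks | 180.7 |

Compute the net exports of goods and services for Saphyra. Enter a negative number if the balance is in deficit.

1330.0

Goods: 391.8 + 2470.3 - 1248.6 - 411.6 = 1201.9
Services: 536.1 - 233.8 - 174.2 = 128.1
Trade balance = 1201.9 + 128.1 = 1330.0
(Excluded from the trade balance — financial account: foreign purchases of domestic corporate bonds 570.0, new loans extended by domestic banks to foreign borrowers 436.4, foreign purchases of equities on the domestic stock exchange 277.8, purchases of foreign government bonds by domestic residents 760.7, borrowing by resident firms from foreign banks 180.7; primary income: reinvested earnings on direct investment abroad 60.6, dividends received from foreign subsidiaries of resident firms 86.9, compensation earned by residents employed abroad 37.0, interest paid on external government debt 191.5; secondary income: official development assistance provided to other countries 82.9, contributions paid to international organisations 59.6, personal remittances sent abroad by immigrant workers 156.5; capital account: sale of embassy land to a foreign government 18.7.)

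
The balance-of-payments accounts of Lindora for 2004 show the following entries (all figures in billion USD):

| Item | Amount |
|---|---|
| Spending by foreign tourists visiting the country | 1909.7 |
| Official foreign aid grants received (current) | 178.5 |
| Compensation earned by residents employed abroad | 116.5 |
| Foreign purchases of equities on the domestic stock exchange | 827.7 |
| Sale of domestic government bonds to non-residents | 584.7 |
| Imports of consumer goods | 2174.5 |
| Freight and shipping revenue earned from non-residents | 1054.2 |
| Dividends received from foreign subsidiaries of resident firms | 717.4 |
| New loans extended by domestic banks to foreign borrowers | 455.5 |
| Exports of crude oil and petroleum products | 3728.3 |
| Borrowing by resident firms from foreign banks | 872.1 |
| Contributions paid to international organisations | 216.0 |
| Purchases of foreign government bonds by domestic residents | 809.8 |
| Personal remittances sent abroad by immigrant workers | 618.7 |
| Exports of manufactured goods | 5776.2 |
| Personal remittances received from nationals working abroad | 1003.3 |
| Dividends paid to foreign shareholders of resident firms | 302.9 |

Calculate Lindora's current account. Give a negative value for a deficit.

11172.0

Goods: -2174.5 + 5776.2 + 3728.3 = 7330.0
Services: 1054.2 + 1909.7 = 2963.9
Primary income: 116.5 + 717.4 - 302.9 = 531.0
Secondary income: 1003.3 - 216.0 + 178.5 - 618.7 = 347.1
Current account = 7330.0 + 2963.9 + 531.0 + 347.1 = 11172.0
(Excluded from the current account — financial account: foreign purchases of equities on the domestic stock exchange 827.7, sale of domestic government bonds to non-residents 584.7, new loans extended by domestic banks to foreign borrowers 455.5, borrowing by resident firms from foreign banks 872.1, purchases of foreign government bonds by domestic residents 809.8.)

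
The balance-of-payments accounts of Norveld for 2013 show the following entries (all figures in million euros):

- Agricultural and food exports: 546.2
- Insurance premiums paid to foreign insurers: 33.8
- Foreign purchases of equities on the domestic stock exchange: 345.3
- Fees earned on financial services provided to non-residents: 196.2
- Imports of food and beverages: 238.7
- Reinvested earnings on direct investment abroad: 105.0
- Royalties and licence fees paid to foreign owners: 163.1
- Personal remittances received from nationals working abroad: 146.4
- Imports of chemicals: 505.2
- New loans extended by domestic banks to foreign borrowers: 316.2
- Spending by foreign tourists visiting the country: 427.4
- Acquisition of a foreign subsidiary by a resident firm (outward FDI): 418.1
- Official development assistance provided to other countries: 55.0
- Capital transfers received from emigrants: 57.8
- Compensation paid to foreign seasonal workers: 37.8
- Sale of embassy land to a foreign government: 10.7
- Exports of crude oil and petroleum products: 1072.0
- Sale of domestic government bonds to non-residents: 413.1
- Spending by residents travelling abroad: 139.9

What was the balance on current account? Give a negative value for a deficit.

Goods: 1072.0 - 505.2 - 238.7 + 546.2 = 874.3
Services: 427.4 - 163.1 + 196.2 - 33.8 - 139.9 = 286.8
Primary income: -37.8 + 105.0 = 67.2
Secondary income: 146.4 - 55.0 = 91.4
Current account = 874.3 + 286.8 + 67.2 + 91.4 = 1319.7
(Excluded from the current account — financial account: foreign purchases of equities on the domestic stock exchange 345.3, new loans extended by domestic banks to foreign borrowers 316.2, acquisition of a foreign subsidiary by a resident firm (outward FDI) 418.1, sale of domestic government bonds to non-residents 413.1; capital account: capital transfers received from emigrants 57.8, sale of embassy land to a foreign government 10.7.)

1319.7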